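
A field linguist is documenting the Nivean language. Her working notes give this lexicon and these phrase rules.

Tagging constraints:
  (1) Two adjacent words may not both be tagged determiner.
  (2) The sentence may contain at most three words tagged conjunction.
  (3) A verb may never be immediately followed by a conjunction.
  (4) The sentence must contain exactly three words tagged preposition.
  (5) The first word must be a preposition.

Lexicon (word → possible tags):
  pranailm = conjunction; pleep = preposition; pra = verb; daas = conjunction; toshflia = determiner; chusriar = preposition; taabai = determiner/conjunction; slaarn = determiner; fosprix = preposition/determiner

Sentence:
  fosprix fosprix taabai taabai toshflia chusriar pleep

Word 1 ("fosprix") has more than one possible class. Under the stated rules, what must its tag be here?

preposition

Candidates per position — 1:fosprix {preposition,determiner}; 2:fosprix {preposition,determiner}; 3:taabai {determiner,conjunction}; 4:taabai {determiner,conjunction}; 5:toshflia {determiner}; 6:chusriar {preposition}; 7:pleep {preposition}.
Word 1 cannot be determiner — rule 5 would then fail for every completion. It is preposition.
Word 2 cannot be preposition — rule 4 would then fail for every completion. It is determiner.
Word 3 cannot be determiner — rule 1 would then fail for every completion. It is conjunction.
Word 4 cannot be determiner — rule 1 would then fail for every completion. It is conjunction.
The unique satisfying tagging is: preposition determiner conjunction conjunction determiner preposition preposition.
Rule-by-rule: rule 1 ✓; rule 2 ✓; rule 3 ✓; rule 4 ✓; rule 5 ✓.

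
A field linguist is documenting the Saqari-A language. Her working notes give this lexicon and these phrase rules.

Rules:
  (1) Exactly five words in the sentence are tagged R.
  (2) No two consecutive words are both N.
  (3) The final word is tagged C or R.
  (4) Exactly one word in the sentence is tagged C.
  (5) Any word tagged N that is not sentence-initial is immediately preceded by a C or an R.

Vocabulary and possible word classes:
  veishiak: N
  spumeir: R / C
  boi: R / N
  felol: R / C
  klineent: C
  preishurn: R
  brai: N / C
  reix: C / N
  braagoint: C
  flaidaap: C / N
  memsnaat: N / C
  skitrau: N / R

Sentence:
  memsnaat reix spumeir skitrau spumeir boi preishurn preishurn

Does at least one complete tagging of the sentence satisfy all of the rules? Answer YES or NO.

YES

Candidates per position — 1:memsnaat {N,C}; 2:reix {C,N}; 3:spumeir {R,C}; 4:skitrau {N,R}; 5:spumeir {R,C}; 6:boi {R,N}; 7:preishurn {R}; 8:preishurn {R}.
One satisfying assignment: N C R N R R R R.
Checking: rule 1 holds; rule 2 holds; rule 3 holds; rule 4 holds; rule 5 holds.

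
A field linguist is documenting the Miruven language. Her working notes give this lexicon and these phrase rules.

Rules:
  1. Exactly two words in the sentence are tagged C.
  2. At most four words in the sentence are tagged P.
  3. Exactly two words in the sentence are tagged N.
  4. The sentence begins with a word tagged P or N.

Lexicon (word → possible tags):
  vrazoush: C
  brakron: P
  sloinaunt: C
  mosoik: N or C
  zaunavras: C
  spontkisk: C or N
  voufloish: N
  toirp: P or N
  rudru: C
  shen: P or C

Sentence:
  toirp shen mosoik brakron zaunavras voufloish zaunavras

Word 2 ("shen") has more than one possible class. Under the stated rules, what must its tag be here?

Candidates per position — 1:toirp {P,N}; 2:shen {P,C}; 3:mosoik {N,C}; 4:brakron {P}; 5:zaunavras {C}; 6:voufloish {N}; 7:zaunavras {C}.
Position 2: tagging it C would leave rule 1 unsatisfiable, so it must be P.
Position 3: tagging it C would leave rule 1 unsatisfiable, so it must be N.
Position 1: tagging it N would leave rule 3 unsatisfiable, so it must be P.
The only consistent sequence is: P P N P C N C.
Rule-by-rule: rule 1 holds; rule 2 holds; rule 3 holds; rule 4 holds.

P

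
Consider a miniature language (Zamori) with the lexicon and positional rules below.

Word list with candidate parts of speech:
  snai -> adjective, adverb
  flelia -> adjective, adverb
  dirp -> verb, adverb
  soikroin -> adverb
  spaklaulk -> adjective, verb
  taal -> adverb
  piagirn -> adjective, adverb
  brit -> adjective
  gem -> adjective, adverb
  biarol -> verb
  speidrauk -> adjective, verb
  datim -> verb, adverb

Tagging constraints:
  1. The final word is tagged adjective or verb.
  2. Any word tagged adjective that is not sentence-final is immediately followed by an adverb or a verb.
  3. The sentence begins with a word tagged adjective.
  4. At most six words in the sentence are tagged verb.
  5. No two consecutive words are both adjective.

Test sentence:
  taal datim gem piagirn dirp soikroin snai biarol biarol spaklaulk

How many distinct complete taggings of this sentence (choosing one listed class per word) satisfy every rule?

0

Candidates per position — 1:taal {adverb}; 2:datim {verb,adverb}; 3:gem {adjective,adverb}; 4:piagirn {adjective,adverb}; 5:dirp {verb,adverb}; 6:soikroin {adverb}; 7:snai {adjective,adverb}; 8:biarol {verb}; 9:biarol {verb}; 10:spaklaulk {adjective,verb}.
There are 64 candidate sequences in total.
Rule 3 cannot be satisfied by any choice of tags from the lexicon.
So there is no consistent tagging.
Count = 0.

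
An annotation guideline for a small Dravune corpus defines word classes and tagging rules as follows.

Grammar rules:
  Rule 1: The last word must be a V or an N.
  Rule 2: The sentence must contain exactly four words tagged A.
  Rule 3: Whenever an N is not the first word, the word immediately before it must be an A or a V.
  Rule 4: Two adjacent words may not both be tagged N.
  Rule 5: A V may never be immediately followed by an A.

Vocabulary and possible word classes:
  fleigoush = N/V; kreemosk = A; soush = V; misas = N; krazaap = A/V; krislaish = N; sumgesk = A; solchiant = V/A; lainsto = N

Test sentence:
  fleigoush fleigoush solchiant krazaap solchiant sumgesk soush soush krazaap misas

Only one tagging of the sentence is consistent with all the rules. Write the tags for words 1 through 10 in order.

Candidates per position — 1:fleigoush {N,V}; 2:fleigoush {N,V}; 3:solchiant {V,A}; 4:krazaap {A,V}; 5:solchiant {V,A}; 6:sumgesk {A}; 7:soush {V}; 8:soush {V}; 9:krazaap {A,V}; 10:misas {N}.
Position 2: tagging it V would leave rule 5 unsatisfiable, so it must be N.
Position 3: tagging it V would leave rule 5 unsatisfiable, so it must be A.
Position 4: tagging it V would leave rule 5 unsatisfiable, so it must be A.
Position 5: tagging it V would leave rule 5 unsatisfiable, so it must be A.
Position 9: tagging it A would leave rule 2 unsatisfiable, so it must be V.
Position 1: tagging it N would leave rule 3 unsatisfiable, so it must be V.
That leaves exactly one tagging: V N A A A A V V V N.
Verifying each rule — rule 1 holds; rule 2 holds; rule 3 holds; rule 4 holds; rule 5 holds.

V N A A A A V V V N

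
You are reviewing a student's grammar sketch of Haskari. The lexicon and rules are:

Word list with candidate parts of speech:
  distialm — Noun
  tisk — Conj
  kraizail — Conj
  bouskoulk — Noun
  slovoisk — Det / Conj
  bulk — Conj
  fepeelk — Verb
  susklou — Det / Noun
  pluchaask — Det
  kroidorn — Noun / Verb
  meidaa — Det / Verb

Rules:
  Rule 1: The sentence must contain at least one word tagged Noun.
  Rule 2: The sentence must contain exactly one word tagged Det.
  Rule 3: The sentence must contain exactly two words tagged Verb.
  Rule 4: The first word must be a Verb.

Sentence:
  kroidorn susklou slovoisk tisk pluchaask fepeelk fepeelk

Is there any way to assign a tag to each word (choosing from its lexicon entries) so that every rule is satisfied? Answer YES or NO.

Candidates per position — 1:kroidorn {Noun,Verb}; 2:susklou {Det,Noun}; 3:slovoisk {Det,Conj}; 4:tisk {Conj}; 5:pluchaask {Det}; 6:fepeelk {Verb}; 7:fepeelk {Verb}.
Every candidate sequence violates at least one rule; no consistent tagging exists.

NO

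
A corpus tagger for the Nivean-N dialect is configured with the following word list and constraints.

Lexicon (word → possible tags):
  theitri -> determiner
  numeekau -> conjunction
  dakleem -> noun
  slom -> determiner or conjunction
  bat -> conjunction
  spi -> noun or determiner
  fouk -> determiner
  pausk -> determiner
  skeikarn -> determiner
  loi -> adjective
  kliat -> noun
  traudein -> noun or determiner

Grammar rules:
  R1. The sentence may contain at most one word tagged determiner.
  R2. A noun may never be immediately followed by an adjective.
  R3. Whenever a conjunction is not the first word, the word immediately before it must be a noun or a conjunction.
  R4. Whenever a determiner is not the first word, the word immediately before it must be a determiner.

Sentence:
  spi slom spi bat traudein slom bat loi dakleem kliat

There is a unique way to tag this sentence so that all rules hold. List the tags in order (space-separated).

noun conjunction noun conjunction noun conjunction conjunction adjective noun noun

Candidates per position — 1:spi {noun,determiner}; 2:slom {determiner,conjunction}; 3:spi {noun,determiner}; 4:bat {conjunction}; 5:traudein {noun,determiner}; 6:slom {determiner,conjunction}; 7:bat {conjunction}; 8:loi {adjective}; 9:dakleem {noun}; 10:kliat {noun}.
Position 3: determiner is ruled out by rule 3; that leaves noun.
Position 5: determiner is ruled out by rule 3; that leaves noun.
Position 6: determiner is ruled out by rule 3; that leaves conjunction.
The remaining ambiguous positions (1, 2) are resolved jointly — only one combination satisfies every rule.
The unique satisfying tagging is: noun conjunction noun conjunction noun conjunction conjunction adjective noun noun.
Checking: rule 1 ok; rule 2 ok; rule 3 ok; rule 4 ok.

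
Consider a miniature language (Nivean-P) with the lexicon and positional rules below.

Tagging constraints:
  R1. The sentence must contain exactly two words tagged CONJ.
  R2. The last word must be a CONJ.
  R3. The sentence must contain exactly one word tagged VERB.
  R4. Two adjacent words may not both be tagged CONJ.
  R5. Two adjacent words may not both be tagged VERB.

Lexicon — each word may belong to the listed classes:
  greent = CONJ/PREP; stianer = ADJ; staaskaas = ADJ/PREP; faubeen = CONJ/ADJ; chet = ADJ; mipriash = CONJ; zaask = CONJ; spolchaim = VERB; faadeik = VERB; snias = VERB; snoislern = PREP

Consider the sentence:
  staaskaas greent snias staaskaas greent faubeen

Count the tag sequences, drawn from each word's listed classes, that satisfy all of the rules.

4

Candidates per position — 1:staaskaas {ADJ,PREP}; 2:greent {CONJ,PREP}; 3:snias {VERB}; 4:staaskaas {ADJ,PREP}; 5:greent {CONJ,PREP}; 6:faubeen {CONJ,ADJ}.
There are 32 candidate sequences in total.
The sequences that satisfy every rule: ADJ CONJ VERB ADJ PREP CONJ; ADJ CONJ VERB PREP PREP CONJ; PREP CONJ VERB ADJ PREP CONJ; PREP CONJ VERB PREP PREP CONJ.
Count = 4.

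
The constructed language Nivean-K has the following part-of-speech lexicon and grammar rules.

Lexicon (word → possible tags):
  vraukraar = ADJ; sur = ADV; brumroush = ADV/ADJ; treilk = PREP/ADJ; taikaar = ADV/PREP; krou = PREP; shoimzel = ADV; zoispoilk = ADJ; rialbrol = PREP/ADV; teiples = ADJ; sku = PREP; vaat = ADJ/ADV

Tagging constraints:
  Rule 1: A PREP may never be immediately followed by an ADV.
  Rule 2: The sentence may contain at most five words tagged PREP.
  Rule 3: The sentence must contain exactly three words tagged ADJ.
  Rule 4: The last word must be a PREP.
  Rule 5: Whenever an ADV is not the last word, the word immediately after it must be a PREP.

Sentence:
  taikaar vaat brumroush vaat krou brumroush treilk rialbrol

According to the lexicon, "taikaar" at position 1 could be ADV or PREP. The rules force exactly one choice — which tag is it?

PREP

Candidates per position — 1:taikaar {ADV,PREP}; 2:vaat {ADJ,ADV}; 3:brumroush {ADV,ADJ}; 4:vaat {ADJ,ADV}; 5:krou {PREP}; 6:brumroush {ADV,ADJ}; 7:treilk {PREP,ADJ}; 8:rialbrol {PREP,ADV}.
Position 1: tagging it ADV would leave rule 5 unsatisfiable, so it must be PREP.
Position 2: tagging it ADV would leave rule 1 unsatisfiable, so it must be ADJ.
Position 3: tagging it ADV would leave rule 5 unsatisfiable, so it must be ADJ.
Position 6: tagging it ADV would leave rule 1 unsatisfiable, so it must be ADJ.
Position 7: tagging it ADJ would leave rule 3 unsatisfiable, so it must be PREP.
Position 8: tagging it ADV would leave rule 1 unsatisfiable, so it must be PREP.
Position 4: tagging it ADJ would leave rule 3 unsatisfiable, so it must be ADV.
The only consistent sequence is: PREP ADJ ADJ ADV PREP ADJ PREP PREP.
Rule-by-rule: rule 1 ✓; rule 2 ✓; rule 3 ✓; rule 4 ✓; rule 5 ✓.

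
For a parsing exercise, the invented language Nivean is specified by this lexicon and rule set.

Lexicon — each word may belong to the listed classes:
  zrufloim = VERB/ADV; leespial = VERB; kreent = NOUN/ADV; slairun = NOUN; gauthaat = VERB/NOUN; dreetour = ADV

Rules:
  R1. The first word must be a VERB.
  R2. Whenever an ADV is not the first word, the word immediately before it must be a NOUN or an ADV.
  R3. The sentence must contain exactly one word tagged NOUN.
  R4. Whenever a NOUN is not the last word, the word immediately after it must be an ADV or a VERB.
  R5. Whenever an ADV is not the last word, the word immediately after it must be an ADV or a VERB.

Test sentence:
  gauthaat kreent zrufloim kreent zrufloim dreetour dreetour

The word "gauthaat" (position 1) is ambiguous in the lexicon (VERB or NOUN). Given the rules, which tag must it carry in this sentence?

VERB

Candidates per position — 1:gauthaat {VERB,NOUN}; 2:kreent {NOUN,ADV}; 3:zrufloim {VERB,ADV}; 4:kreent {NOUN,ADV}; 5:zrufloim {VERB,ADV}; 6:dreetour {ADV}; 7:dreetour {ADV}.
At position 1, choosing NOUN makes rule 1 impossible to satisfy; hence VERB.
At position 2, choosing ADV makes rule 2 impossible to satisfy; hence NOUN.
At position 4, choosing NOUN makes rule 3 impossible to satisfy; hence ADV.
At position 5, choosing VERB makes rule 2 impossible to satisfy; hence ADV.
At position 3, choosing VERB makes rule 2 impossible to satisfy; hence ADV.
The unique satisfying tagging is: VERB NOUN ADV ADV ADV ADV ADV.
Rule-by-rule: rule 1 holds; rule 2 holds; rule 3 holds; rule 4 holds; rule 5 holds.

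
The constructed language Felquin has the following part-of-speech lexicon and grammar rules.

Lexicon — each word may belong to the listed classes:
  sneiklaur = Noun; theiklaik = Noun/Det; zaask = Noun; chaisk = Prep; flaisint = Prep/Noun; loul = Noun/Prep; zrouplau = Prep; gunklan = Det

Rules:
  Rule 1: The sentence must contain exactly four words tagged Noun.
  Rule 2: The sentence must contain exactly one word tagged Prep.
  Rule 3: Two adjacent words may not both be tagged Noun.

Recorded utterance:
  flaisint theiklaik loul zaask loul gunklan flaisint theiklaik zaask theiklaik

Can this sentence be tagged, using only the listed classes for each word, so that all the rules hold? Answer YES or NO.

Candidates per position — 1:flaisint {Prep,Noun}; 2:theiklaik {Noun,Det}; 3:loul {Noun,Prep}; 4:zaask {Noun}; 5:loul {Noun,Prep}; 6:gunklan {Det}; 7:flaisint {Prep,Noun}; 8:theiklaik {Noun,Det}; 9:zaask {Noun}; 10:theiklaik {Noun,Det}.
Every candidate sequence violates at least one rule; no consistent tagging exists.

NO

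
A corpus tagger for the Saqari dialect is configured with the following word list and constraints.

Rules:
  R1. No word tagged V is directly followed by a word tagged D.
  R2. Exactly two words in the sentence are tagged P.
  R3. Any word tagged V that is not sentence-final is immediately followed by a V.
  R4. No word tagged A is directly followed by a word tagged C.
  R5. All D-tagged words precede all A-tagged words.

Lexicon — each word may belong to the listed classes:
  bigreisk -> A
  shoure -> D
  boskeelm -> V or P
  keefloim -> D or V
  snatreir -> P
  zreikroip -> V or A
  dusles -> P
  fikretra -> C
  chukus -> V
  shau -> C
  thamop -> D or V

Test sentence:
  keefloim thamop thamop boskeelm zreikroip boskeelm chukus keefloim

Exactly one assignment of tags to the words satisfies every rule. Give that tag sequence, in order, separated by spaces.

D D D P A P V V

Candidates per position — 1:keefloim {D,V}; 2:thamop {D,V}; 3:thamop {D,V}; 4:boskeelm {V,P}; 5:zreikroip {V,A}; 6:boskeelm {V,P}; 7:chukus {V}; 8:keefloim {D,V}.
Word 4 cannot be V — rule 2 would then fail for every completion. It is P.
Word 6 cannot be V — rule 2 would then fail for every completion. It is P.
Word 8 cannot be D — rule 1 would then fail for every completion. It is V.
Word 1 cannot be V — rule 3 would then fail for every completion. It is D.
Word 2 cannot be V — rule 3 would then fail for every completion. It is D.
Word 3 cannot be V — rule 3 would then fail for every completion. It is D.
Word 5 cannot be V — rule 3 would then fail for every completion. It is A.
The only consistent sequence is: D D D P A P V V.
Rule-by-rule: rule 1 satisfied; rule 2 satisfied; rule 3 satisfied; rule 4 satisfied; rule 5 satisfied.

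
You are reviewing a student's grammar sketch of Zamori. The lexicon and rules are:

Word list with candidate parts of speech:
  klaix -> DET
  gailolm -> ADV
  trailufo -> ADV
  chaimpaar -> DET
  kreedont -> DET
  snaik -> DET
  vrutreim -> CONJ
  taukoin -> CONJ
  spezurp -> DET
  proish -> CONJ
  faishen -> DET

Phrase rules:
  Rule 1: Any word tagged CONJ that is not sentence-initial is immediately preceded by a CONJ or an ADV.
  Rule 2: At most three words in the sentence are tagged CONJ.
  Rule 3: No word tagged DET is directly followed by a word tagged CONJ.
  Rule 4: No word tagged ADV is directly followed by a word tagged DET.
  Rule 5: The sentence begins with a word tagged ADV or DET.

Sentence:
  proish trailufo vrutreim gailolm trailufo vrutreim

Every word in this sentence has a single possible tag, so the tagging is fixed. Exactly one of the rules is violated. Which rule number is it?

5

Fixed tagging: CONJ ADV CONJ ADV ADV CONJ.
Applying the rules: R1 holds, R2 holds, R3 holds, R4 holds, R5 violated.
Only rule 5 fails.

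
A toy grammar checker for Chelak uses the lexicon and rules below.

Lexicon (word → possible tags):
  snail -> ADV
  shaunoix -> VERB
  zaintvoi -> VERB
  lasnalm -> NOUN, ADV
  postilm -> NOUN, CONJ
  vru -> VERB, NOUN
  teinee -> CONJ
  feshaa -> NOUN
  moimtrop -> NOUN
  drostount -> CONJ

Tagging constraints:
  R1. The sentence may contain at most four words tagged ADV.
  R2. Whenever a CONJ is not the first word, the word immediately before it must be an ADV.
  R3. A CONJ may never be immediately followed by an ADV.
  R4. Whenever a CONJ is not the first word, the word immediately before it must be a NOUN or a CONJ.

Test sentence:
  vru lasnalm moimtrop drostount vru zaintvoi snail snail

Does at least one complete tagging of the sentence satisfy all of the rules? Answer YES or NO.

NO

Candidates per position — 1:vru {VERB,NOUN}; 2:lasnalm {NOUN,ADV}; 3:moimtrop {NOUN}; 4:drostount {CONJ}; 5:vru {VERB,NOUN}; 6:zaintvoi {VERB}; 7:snail {ADV}; 8:snail {ADV}.
Rule 2 cannot be satisfied by any choice of tags from the lexicon.
So there is no consistent tagging.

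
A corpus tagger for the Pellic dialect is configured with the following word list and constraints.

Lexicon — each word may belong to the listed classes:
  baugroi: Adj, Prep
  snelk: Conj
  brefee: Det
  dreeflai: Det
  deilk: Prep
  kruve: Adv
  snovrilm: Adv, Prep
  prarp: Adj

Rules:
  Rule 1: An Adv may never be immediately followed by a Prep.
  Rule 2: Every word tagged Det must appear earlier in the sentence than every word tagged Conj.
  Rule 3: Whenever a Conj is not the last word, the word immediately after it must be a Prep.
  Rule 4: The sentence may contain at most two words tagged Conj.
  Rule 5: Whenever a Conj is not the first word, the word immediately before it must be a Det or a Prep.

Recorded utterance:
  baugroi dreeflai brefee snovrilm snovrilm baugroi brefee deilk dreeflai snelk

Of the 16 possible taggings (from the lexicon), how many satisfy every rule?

8

Candidates per position — 1:baugroi {Adj,Prep}; 2:dreeflai {Det}; 3:brefee {Det}; 4:snovrilm {Adv,Prep}; 5:snovrilm {Adv,Prep}; 6:baugroi {Adj,Prep}; 7:brefee {Det}; 8:deilk {Prep}; 9:dreeflai {Det}; 10:snelk {Conj}.
There are 16 candidate sequences in total.
Checking each against the rules leaves 8 sequences.
Count = 8.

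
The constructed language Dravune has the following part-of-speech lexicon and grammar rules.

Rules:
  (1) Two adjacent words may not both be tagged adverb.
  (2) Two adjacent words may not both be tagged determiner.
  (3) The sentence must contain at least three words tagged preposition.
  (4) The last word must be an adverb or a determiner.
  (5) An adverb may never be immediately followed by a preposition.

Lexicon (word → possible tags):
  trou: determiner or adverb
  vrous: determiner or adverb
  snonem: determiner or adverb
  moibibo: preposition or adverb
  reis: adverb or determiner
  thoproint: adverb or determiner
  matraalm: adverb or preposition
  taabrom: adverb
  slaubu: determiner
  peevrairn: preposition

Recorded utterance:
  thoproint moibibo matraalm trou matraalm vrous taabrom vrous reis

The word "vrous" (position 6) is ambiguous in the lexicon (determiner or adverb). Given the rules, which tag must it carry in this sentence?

determiner

Candidates per position — 1:thoproint {adverb,determiner}; 2:moibibo {preposition,adverb}; 3:matraalm {adverb,preposition}; 4:trou {determiner,adverb}; 5:matraalm {adverb,preposition}; 6:vrous {determiner,adverb}; 7:taabrom {adverb}; 8:vrous {determiner,adverb}; 9:reis {adverb,determiner}.
Position 2: tagging it adverb would leave rule 3 unsatisfiable, so it must be preposition.
Position 3: tagging it adverb would leave rule 3 unsatisfiable, so it must be preposition.
Position 5: tagging it adverb would leave rule 3 unsatisfiable, so it must be preposition.
Position 6: tagging it adverb would leave rule 1 unsatisfiable, so it must be determiner.
Position 8: tagging it adverb would leave rule 1 unsatisfiable, so it must be determiner.
Position 9: tagging it determiner would leave rule 2 unsatisfiable, so it must be adverb.
Position 1: tagging it adverb would leave rule 5 unsatisfiable, so it must be determiner.
Position 4: tagging it adverb would leave rule 5 unsatisfiable, so it must be determiner.
That leaves exactly one tagging: determiner preposition preposition determiner preposition determiner adverb determiner adverb.
Checking: rule 1 holds; rule 2 holds; rule 3 holds; rule 4 holds; rule 5 holds.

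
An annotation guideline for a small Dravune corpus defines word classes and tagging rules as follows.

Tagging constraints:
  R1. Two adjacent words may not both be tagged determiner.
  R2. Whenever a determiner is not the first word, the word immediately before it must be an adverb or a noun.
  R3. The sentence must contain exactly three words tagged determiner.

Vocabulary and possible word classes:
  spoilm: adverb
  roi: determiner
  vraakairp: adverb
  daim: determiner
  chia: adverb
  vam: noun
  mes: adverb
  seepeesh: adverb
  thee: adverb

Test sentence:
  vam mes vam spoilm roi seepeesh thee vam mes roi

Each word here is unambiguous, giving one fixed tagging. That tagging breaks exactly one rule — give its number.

Fixed tagging: noun adverb noun adverb determiner adverb adverb noun adverb determiner.
Applying the rules: R1 ✓, R2 ✓, R3 ✗.
Only rule 3 fails.

3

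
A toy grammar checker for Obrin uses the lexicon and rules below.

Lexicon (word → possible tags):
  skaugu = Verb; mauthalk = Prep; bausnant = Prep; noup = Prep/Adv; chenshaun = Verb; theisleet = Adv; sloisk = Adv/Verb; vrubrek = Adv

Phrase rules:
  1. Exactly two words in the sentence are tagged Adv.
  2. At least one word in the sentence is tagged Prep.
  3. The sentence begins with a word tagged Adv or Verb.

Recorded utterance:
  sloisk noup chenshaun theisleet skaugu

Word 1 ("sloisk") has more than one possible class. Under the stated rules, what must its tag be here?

Candidates per position — 1:sloisk {Adv,Verb}; 2:noup {Prep,Adv}; 3:chenshaun {Verb}; 4:theisleet {Adv}; 5:skaugu {Verb}.
Word 2 cannot be Adv — rule 2 would then fail for every completion. It is Prep.
Word 1 cannot be Verb — rule 1 would then fail for every completion. It is Adv.
That leaves exactly one tagging: Adv Prep Verb Adv Verb.
Check: rule 1 ok; rule 2 ok; rule 3 ok.

Adv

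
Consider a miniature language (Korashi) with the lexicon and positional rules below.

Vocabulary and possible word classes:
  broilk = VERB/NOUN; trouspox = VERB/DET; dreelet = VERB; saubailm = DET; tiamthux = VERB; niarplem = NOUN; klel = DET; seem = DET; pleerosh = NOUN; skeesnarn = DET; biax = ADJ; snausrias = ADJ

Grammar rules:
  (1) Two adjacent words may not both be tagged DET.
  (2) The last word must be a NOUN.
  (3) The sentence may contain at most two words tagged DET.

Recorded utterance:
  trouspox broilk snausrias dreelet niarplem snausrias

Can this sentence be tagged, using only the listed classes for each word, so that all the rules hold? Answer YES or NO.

Candidates per position — 1:trouspox {VERB,DET}; 2:broilk {VERB,NOUN}; 3:snausrias {ADJ}; 4:dreelet {VERB}; 5:niarplem {NOUN}; 6:snausrias {ADJ}.
Rule 2 cannot be satisfied by any choice of tags from the lexicon.
So there is no consistent tagging.

NO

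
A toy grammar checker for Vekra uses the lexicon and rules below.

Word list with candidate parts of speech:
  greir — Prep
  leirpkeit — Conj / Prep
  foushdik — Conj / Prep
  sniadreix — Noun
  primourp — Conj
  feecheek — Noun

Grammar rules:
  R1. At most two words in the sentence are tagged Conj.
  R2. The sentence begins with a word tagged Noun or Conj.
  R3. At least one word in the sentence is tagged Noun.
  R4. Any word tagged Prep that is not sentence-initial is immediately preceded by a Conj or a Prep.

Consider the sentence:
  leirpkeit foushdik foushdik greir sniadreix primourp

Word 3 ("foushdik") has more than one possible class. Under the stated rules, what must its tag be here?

Prep

Candidates per position — 1:leirpkeit {Conj,Prep}; 2:foushdik {Conj,Prep}; 3:foushdik {Conj,Prep}; 4:greir {Prep}; 5:sniadreix {Noun}; 6:primourp {Conj}.
Position 1: tagging it Prep would leave rule 2 unsatisfiable, so it must be Conj.
Position 2: tagging it Conj would leave rule 1 unsatisfiable, so it must be Prep.
Position 3: tagging it Conj would leave rule 1 unsatisfiable, so it must be Prep.
So the tagging must be: Conj Prep Prep Prep Noun Conj.
Checking: rule 1 holds; rule 2 holds; rule 3 holds; rule 4 holds.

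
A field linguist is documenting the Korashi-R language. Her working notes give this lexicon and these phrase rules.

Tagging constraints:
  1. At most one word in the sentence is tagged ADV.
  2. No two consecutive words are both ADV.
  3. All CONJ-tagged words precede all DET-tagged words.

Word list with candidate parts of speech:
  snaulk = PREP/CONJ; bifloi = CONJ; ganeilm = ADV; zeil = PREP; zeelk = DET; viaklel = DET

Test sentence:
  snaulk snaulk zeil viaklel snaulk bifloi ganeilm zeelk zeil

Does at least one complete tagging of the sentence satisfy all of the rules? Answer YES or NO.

NO

Candidates per position — 1:snaulk {PREP,CONJ}; 2:snaulk {PREP,CONJ}; 3:zeil {PREP}; 4:viaklel {DET}; 5:snaulk {PREP,CONJ}; 6:bifloi {CONJ}; 7:ganeilm {ADV}; 8:zeelk {DET}; 9:zeil {PREP}.
Rule 3 cannot be satisfied by any choice of tags from the lexicon.
So there is no consistent tagging.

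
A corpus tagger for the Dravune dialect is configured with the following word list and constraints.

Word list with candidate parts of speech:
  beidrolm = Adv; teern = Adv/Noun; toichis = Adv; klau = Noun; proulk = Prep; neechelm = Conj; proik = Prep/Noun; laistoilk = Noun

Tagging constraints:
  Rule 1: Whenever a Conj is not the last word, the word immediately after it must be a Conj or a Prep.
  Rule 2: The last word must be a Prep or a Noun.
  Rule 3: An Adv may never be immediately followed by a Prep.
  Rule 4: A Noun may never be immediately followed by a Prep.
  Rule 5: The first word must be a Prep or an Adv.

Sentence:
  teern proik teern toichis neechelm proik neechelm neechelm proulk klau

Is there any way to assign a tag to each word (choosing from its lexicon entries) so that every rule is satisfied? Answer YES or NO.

YES

Candidates per position — 1:teern {Adv,Noun}; 2:proik {Prep,Noun}; 3:teern {Adv,Noun}; 4:toichis {Adv}; 5:neechelm {Conj}; 6:proik {Prep,Noun}; 7:neechelm {Conj}; 8:neechelm {Conj}; 9:proulk {Prep}; 10:klau {Noun}.
One satisfying assignment: Adv Noun Noun Adv Conj Prep Conj Conj Prep Noun.
Check: rule 1 ✓; rule 2 ✓; rule 3 ✓; rule 4 ✓; rule 5 ✓.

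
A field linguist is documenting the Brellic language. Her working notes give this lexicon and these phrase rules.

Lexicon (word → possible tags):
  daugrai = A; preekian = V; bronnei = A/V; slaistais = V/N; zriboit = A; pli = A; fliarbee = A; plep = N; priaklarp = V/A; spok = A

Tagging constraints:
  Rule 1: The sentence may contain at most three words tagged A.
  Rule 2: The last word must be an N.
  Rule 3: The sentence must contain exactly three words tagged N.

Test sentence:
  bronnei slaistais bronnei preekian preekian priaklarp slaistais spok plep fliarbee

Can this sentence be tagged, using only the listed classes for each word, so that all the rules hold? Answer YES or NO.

NO

Candidates per position — 1:bronnei {A,V}; 2:slaistais {V,N}; 3:bronnei {A,V}; 4:preekian {V}; 5:preekian {V}; 6:priaklarp {V,A}; 7:slaistais {V,N}; 8:spok {A}; 9:plep {N}; 10:fliarbee {A}.
Rule 2 cannot be satisfied by any choice of tags from the lexicon.
So there is no consistent tagging.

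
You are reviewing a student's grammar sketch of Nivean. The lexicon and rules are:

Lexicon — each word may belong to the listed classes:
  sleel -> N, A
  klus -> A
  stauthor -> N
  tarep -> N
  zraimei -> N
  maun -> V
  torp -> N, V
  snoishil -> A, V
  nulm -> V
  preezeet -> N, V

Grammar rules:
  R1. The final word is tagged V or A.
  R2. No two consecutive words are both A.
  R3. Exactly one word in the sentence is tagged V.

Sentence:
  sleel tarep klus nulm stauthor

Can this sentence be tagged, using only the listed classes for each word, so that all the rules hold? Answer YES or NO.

NO

Candidates per position — 1:sleel {N,A}; 2:tarep {N}; 3:klus {A}; 4:nulm {V}; 5:stauthor {N}.
Rule 1 cannot be satisfied by any choice of tags from the lexicon.
So there is no consistent tagging.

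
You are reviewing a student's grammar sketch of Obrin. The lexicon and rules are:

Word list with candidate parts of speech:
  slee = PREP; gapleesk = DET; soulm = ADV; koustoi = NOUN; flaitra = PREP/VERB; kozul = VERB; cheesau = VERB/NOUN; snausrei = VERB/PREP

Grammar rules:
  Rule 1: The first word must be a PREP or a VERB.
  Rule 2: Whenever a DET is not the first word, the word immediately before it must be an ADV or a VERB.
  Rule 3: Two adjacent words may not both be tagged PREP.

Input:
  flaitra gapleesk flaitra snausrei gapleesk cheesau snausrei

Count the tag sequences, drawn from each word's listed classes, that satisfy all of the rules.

8

Candidates per position — 1:flaitra {PREP,VERB}; 2:gapleesk {DET}; 3:flaitra {PREP,VERB}; 4:snausrei {VERB,PREP}; 5:gapleesk {DET}; 6:cheesau {VERB,NOUN}; 7:snausrei {VERB,PREP}.
There are 32 candidate sequences in total.
Checking each against the rules leaves 8 sequences.
Count = 8.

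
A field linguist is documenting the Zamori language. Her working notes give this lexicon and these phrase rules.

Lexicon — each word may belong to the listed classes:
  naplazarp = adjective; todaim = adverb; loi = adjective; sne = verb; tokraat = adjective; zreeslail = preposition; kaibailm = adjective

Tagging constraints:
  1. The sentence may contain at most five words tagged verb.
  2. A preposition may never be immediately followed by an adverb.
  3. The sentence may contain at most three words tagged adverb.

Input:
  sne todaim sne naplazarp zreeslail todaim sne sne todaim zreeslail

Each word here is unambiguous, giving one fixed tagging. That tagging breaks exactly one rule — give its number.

2

Fixed tagging: verb adverb verb adjective preposition adverb verb verb adverb preposition.
Checking each rule: R1 pass, R2 fail, R3 pass.
Only rule 2 fails.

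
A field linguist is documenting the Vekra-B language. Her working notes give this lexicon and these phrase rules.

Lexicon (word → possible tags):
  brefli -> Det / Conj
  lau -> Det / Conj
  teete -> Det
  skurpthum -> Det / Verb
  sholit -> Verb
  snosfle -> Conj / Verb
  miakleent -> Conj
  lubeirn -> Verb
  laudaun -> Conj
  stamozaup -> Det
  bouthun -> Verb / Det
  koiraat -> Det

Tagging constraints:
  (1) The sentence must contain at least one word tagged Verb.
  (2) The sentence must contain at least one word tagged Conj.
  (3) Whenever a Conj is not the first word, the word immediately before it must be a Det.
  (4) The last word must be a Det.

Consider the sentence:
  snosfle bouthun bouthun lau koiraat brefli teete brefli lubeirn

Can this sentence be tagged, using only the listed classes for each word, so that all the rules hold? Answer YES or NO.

NO

Candidates per position — 1:snosfle {Conj,Verb}; 2:bouthun {Verb,Det}; 3:bouthun {Verb,Det}; 4:lau {Det,Conj}; 5:koiraat {Det}; 6:brefli {Det,Conj}; 7:teete {Det}; 8:brefli {Det,Conj}; 9:lubeirn {Verb}.
Rule 4 cannot be satisfied by any choice of tags from the lexicon.
So there is no consistent tagging.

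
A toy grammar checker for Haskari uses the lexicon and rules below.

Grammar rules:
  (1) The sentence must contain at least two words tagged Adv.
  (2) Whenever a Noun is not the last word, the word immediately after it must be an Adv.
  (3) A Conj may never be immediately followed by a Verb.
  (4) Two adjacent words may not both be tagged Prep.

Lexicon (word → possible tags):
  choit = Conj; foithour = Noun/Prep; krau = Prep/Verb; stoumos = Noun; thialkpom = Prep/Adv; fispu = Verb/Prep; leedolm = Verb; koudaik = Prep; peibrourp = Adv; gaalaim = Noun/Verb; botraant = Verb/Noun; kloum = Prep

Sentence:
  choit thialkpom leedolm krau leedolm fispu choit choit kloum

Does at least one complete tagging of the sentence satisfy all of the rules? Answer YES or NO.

NO

Candidates per position — 1:choit {Conj}; 2:thialkpom {Prep,Adv}; 3:leedolm {Verb}; 4:krau {Prep,Verb}; 5:leedolm {Verb}; 6:fispu {Verb,Prep}; 7:choit {Conj}; 8:choit {Conj}; 9:kloum {Prep}.
Rule 1 cannot be satisfied by any choice of tags from the lexicon.
So there is no consistent tagging.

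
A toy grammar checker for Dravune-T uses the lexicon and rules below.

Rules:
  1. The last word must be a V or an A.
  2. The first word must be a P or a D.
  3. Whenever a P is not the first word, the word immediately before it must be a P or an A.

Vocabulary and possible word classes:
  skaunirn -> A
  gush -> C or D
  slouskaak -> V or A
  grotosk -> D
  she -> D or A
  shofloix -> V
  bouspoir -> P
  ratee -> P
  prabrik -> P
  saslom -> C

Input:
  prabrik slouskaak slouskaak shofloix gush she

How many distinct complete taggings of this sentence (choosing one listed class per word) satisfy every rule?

Candidates per position — 1:prabrik {P}; 2:slouskaak {V,A}; 3:slouskaak {V,A}; 4:shofloix {V}; 5:gush {C,D}; 6:she {D,A}.
There are 16 candidate sequences in total.
Checking each against the rules leaves 8 sequences.
Count = 8.

8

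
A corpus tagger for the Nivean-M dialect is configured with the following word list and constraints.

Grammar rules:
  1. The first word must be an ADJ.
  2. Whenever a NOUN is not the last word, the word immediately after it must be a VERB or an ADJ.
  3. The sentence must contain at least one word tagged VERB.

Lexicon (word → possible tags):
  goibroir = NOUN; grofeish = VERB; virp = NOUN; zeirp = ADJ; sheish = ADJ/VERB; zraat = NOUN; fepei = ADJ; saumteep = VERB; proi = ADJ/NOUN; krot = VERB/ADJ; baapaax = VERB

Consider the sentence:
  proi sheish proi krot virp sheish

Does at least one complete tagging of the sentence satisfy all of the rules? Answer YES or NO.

YES

Candidates per position — 1:proi {ADJ,NOUN}; 2:sheish {ADJ,VERB}; 3:proi {ADJ,NOUN}; 4:krot {VERB,ADJ}; 5:virp {NOUN}; 6:sheish {ADJ,VERB}.
One satisfying assignment: ADJ VERB ADJ VERB NOUN VERB.
Check: rule 1 ✓; rule 2 ✓; rule 3 ✓.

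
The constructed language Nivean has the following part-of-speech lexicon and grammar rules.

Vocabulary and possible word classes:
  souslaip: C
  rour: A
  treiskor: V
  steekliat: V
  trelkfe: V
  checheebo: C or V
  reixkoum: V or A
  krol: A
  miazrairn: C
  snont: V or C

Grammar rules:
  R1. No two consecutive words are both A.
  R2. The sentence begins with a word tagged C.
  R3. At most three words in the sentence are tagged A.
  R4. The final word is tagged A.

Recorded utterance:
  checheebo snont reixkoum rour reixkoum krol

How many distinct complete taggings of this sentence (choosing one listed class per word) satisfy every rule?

2

Candidates per position — 1:checheebo {C,V}; 2:snont {V,C}; 3:reixkoum {V,A}; 4:rour {A}; 5:reixkoum {V,A}; 6:krol {A}.
There are 16 candidate sequences in total.
The sequences that satisfy every rule: C V V A V A; C C V A V A.
Count = 2.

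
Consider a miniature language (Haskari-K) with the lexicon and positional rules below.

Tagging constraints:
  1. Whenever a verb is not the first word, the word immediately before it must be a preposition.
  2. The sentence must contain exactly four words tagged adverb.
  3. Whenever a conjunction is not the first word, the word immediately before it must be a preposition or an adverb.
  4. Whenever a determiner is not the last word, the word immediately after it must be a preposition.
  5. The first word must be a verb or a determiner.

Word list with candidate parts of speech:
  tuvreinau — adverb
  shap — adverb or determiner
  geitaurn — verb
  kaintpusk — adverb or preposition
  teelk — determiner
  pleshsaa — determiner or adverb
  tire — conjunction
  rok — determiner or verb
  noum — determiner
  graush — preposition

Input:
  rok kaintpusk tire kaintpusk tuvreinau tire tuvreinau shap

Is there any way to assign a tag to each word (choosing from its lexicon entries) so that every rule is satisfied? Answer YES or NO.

Candidates per position — 1:rok {determiner,verb}; 2:kaintpusk {adverb,preposition}; 3:tire {conjunction}; 4:kaintpusk {adverb,preposition}; 5:tuvreinau {adverb}; 6:tire {conjunction}; 7:tuvreinau {adverb}; 8:shap {adverb,determiner}.
One satisfying assignment: verb preposition conjunction adverb adverb conjunction adverb adverb.
Check: rule 1 satisfied; rule 2 satisfied; rule 3 satisfied; rule 4 satisfied; rule 5 satisfied.

YES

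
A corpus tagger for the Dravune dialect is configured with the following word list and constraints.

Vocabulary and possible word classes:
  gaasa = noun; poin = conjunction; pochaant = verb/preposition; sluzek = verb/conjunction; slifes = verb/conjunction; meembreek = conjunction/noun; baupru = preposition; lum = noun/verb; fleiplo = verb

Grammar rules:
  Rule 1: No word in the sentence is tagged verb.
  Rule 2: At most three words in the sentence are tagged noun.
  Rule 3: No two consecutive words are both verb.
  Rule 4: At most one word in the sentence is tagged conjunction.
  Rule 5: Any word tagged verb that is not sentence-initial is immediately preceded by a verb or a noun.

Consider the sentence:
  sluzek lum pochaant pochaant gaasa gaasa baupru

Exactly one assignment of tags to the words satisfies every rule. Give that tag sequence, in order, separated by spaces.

Candidates per position — 1:sluzek {verb,conjunction}; 2:lum {noun,verb}; 3:pochaant {verb,preposition}; 4:pochaant {verb,preposition}; 5:gaasa {noun}; 6:gaasa {noun}; 7:baupru {preposition}.
Word 1 cannot be verb — rule 1 would then fail for every completion. It is conjunction.
Word 2 cannot be verb — rule 1 would then fail for every completion. It is noun.
Word 3 cannot be verb — rule 1 would then fail for every completion. It is preposition.
Word 4 cannot be verb — rule 1 would then fail for every completion. It is preposition.
The only consistent sequence is: conjunction noun preposition preposition noun noun preposition.
Checking: rule 1 ok; rule 2 ok; rule 3 ok; rule 4 ok; rule 5 ok.

conjunction noun preposition preposition noun noun preposition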